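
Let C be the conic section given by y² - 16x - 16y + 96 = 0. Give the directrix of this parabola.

Only y is squared. Complete the square in y: (y - 8)² = 16(x - 2).
Vertex (2, 8); 4p = 16 so p = 4. Opens right.
Directrix is the vertical line x = h − p = 2 − (4) = -2.

x = -2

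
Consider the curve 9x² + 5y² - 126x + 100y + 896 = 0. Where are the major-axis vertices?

(7, -13) and (7, -7)

9(x² - 14x) + 5(y² + 20y) = -896
Complete the square in x and y: 9(x - 7)² + 5(y + 10)² = -896 + 441 + 500 = 45
Dividing both sides by 45: (x - 7)²/5 + (y + 10)²/9 = 1
Ellipse, center (7, -10), major axis vertical; a² = 9, b² = 5.
a = 3. Vertices at (h, k ± a).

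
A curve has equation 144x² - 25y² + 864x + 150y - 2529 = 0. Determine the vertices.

Group: 144(x² + 6x) -25(y² - 6y) = 2529
Completing the square gives 144(x + 3)² -25(y - 3)² = 2529 + 1296 - 225 = 3600.
Divide through by 3600 to get (x + 3)²/25 - (y - 3)²/144 = 1.
Hyperbola, center (-3, 3), transverse axis horizontal; a² = 25, b² = 144.
a = 5. Vertices at (h ± a, k).

(-8, 3) and (2, 3)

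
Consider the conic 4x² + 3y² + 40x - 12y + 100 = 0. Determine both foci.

(-5, 1) and (-5, 3)

4(x² + 10x) + 3(y² - 4y) = -100
Complete the square in x and y: 4(x + 5)² + 3(y - 2)² = -100 + 100 + 12 = 12
Divide by 12: (x + 5)²/3 + (y - 2)²/4 = 1
Ellipse, center (-5, 2), major axis vertical; a² = 4, b² = 3.
c² = a² - b² = 4 - 3 = 1, so c = 1.
Foci lie on the vertical axis through the center: (h, k ± c).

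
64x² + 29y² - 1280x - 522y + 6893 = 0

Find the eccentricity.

Collect terms: 64(x² - 20x) + 29(y² - 18y) = -6893
Completing the square gives 64(x - 10)² + 29(y - 9)² = -6893 + 6400 + 2349 = 1856.
Divide by 1856: (x - 10)²/29 + (y - 9)²/64 = 1
Ellipse, center (10, 9), major axis vertical; a² = 64, b² = 29.
c² = a² - b² = 35, so c = √35.
e = c/a = √35/8.

e = √35/8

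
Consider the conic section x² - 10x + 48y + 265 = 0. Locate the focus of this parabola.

Only x is squared. Complete the square in x: (x - 5)² = -48(y + 5).
Vertex (5, -5); 4p = -48 so p = -12. Opens down.
Focus is p units from the vertex along the axis: (h, k + p).

(5, -17)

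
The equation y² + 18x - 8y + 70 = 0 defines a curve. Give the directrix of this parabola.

Only y is squared. Complete the square in y: (y - 4)² = -18(x + 3).
Vertex (-3, 4); 4p = -18 so p = -9/2. Opens left.
Directrix is the vertical line x = h − p = -3 − (-9/2) = 3/2.

x = 3/2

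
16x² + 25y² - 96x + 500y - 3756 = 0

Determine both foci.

(-9, -10) and (15, -10)

16(x² - 6x) + 25(y² + 20y) = 3756
Complete the square in x and y: 16(x - 3)² + 25(y + 10)² = 3756 + 144 + 2500 = 6400
Divide through by 6400 to get (x - 3)²/400 + (y + 10)²/256 = 1.
Ellipse, center (3, -10), major axis horizontal; a² = 400, b² = 256.
c² = a² - b² = 400 - 256 = 144, so c = 12.
Foci lie on the horizontal axis through the center: (h ± c, k).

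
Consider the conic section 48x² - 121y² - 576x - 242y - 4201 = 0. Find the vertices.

(-5, -1) and (17, -1)

Rearranging, 48(x² - 12x) -121(y² + 2y) = 4201.
48(x - 6)² -121(y + 1)² = 4201 + 1728 - 121 = 5808
Dividing both sides by 5808: (x - 6)²/121 - (y + 1)²/48 = 1
Hyperbola, center (6, -1), transverse axis horizontal; a² = 121, b² = 48.
a = 11. Vertices at (h ± a, k).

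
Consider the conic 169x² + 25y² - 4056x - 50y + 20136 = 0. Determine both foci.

(12, -11) and (12, 13)

Rearranging, 169(x² - 24x) + 25(y² - 2y) = -20136.
Completing the square gives 169(x - 12)² + 25(y - 1)² = -20136 + 24336 + 25 = 4225.
Dividing both sides by 4225: (x - 12)²/25 + (y - 1)²/169 = 1
Ellipse, center (12, 1), major axis vertical; a² = 169, b² = 25.
c² = a² - b² = 169 - 25 = 144, so c = 12.
Foci lie on the vertical axis through the center: (h, k ± c).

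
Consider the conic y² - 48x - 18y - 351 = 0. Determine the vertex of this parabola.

(-9, 9)

Only y is squared. Complete the square in y: (y - 9)² = 48(x + 9).
Vertex (-9, 9); 4p = 48 so p = 12. Opens right.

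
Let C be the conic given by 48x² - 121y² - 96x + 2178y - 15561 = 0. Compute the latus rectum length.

Group: 48(x² - 2x) -121(y² - 18y) = 15561
Completing the square gives 48(x - 1)² -121(y - 9)² = 15561 + 48 - 9801 = 5808.
Dividing both sides by 5808: (x - 1)²/121 - (y - 9)²/48 = 1
Hyperbola, center (1, 9), transverse axis horizontal; a² = 121, b² = 48.
Latus rectum length = 2b²/a = 2·48/11 = 96/11.

96/11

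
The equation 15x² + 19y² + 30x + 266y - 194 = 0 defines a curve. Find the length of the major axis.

4√19

Group: 15(x² + 2x) + 19(y² + 14y) = 194
Complete the square in x and y: 15(x + 1)² + 19(y + 7)² = 194 + 15 + 931 = 1140
Dividing both sides by 1140: (x + 1)²/76 + (y + 7)²/60 = 1
Ellipse, center (-1, -7), major axis horizontal; a² = 76, b² = 60.
a² = 76 so a = 2√19; the major axis has length 2a = 4√19.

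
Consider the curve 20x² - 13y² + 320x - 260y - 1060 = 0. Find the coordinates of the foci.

Group the x- and y-terms: 20(x² + 16x) -13(y² + 20y) = 1060
20(x + 8)² -13(y + 10)² = 1060 + 1280 - 1300 = 1040
Divide through by 1040 to get (x + 8)²/52 - (y + 10)²/80 = 1.
Hyperbola, center (-8, -10), transverse axis horizontal; a² = 52, b² = 80.
c² = a² + b² = 52 + 80 = 132, so c = 2√33.
Foci lie on the horizontal axis through the center: (h ± c, k).

(-8 - 2√33, -10) and (-8 + 2√33, -10)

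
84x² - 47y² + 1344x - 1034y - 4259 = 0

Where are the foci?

Group: 84(x² + 16x) -47(y² + 22y) = 4259
84(x + 8)² -47(y + 11)² = 4259 + 5376 - 5687 = 3948
Divide through by 3948 to get (x + 8)²/47 - (y + 11)²/84 = 1.
Hyperbola, center (-8, -11), transverse axis horizontal; a² = 47, b² = 84.
c² = a² + b² = 47 + 84 = 131, so c = √131.
Foci lie on the horizontal axis through the center: (h ± c, k).

(-8 - √131, -11) and (-8 + √131, -11)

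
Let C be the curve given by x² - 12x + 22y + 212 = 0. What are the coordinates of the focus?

Only x is squared. Complete the square in x: (x - 6)² = -22(y + 8).
Vertex (6, -8); 4p = -22 so p = -11/2. Opens down.
Focus is p units from the vertex along the axis: (h, k + p).

(6, -27/2)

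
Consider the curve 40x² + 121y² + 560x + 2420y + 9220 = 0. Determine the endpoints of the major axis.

(-18, -10) and (4, -10)

Rearranging, 40(x² + 14x) + 121(y² + 20y) = -9220.
Complete the square in x and y: 40(x + 7)² + 121(y + 10)² = -9220 + 1960 + 12100 = 4840
Divide by 4840: (x + 7)²/121 + (y + 10)²/40 = 1
Ellipse, center (-7, -10), major axis horizontal; a² = 121, b² = 40.
a = 11. Vertices at (h ± a, k).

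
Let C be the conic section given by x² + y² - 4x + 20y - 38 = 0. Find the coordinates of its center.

Group the x- and y-terms: (x² - 4x) + (y² + 20y) = 38
(x - 2)² + (y + 10)² = 38 + 4 + 100 = 142
So (x - 2)² + (y + 10)² = 142.
Circle centered at (2, -10) with r² = 142.

(2, -10)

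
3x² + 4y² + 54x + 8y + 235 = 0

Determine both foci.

Group the x- and y-terms: 3(x² + 18x) + 4(y² + 2y) = -235
Completing the square gives 3(x + 9)² + 4(y + 1)² = -235 + 243 + 4 = 12.
Divide through by 12 to get (x + 9)²/4 + (y + 1)²/3 = 1.
Ellipse, center (-9, -1), major axis horizontal; a² = 4, b² = 3.
c² = a² - b² = 4 - 3 = 1, so c = 1.
Foci lie on the horizontal axis through the center: (h ± c, k).

(-10, -1) and (-8, -1)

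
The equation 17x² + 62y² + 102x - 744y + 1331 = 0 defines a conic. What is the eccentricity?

Group: 17(x² + 6x) + 62(y² - 12y) = -1331
Completing the square gives 17(x + 3)² + 62(y - 6)² = -1331 + 153 + 2232 = 1054.
Divide through by 1054 to get (x + 3)²/62 + (y - 6)²/17 = 1.
Ellipse, center (-3, 6), major axis horizontal; a² = 62, b² = 17.
c² = a² - b² = 45, so c = 3√5.
e = c/a = 3√5/√62 = 3√310/62.

e = 3√310/62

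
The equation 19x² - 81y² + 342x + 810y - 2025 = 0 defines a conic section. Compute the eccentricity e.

19(x² + 18x) -81(y² - 10y) = 2025
Completing the square gives 19(x + 9)² -81(y - 5)² = 2025 + 1539 - 2025 = 1539.
Divide by 1539: (x + 9)²/81 - (y - 5)²/19 = 1
Hyperbola, center (-9, 5), transverse axis horizontal; a² = 81, b² = 19.
c² = a² + b² = 100, so c = 10.
e = c/a = 10/9.

e = 10/9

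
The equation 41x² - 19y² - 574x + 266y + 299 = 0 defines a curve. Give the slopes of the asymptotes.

√779/19 and -√779/19

Group: 41(x² - 14x) -19(y² - 14y) = -299
Completing the square gives 41(x - 7)² -19(y - 7)² = -299 + 2009 - 931 = 779.
Dividing both sides by 779: (x - 7)²/19 - (y - 7)²/41 = 1
Hyperbola, center (7, 7), transverse axis horizontal; a² = 19, b² = 41.
For a horizontal hyperbola the asymptotes have slope ±b/a.
Here that is ±√41/√19 = ±√779/19.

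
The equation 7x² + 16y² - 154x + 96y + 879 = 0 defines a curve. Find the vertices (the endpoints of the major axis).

(7, -3) and (15, -3)

7(x² - 22x) + 16(y² + 6y) = -879
Complete the square in x and y: 7(x - 11)² + 16(y + 3)² = -879 + 847 + 144 = 112
Dividing both sides by 112: (x - 11)²/16 + (y + 3)²/7 = 1
Ellipse, center (11, -3), major axis horizontal; a² = 16, b² = 7.
a = 4. Vertices at (h ± a, k).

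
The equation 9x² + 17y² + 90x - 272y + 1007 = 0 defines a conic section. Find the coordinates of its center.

9(x² + 10x) + 17(y² - 16y) = -1007
Complete the square: 9(x + 5)² + 17(y - 8)² = -1007 + 225 + 1088 = 306
Dividing both sides by 306: (x + 5)²/34 + (y - 8)²/18 = 1
Ellipse with center (-5, 8).

(-5, 8)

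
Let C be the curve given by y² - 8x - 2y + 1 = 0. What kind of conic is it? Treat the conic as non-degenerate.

No xy term. Coefficients of x² and y² are A = 0, C = 1.
Exactly one squared variable ⇒ parabola.

parabola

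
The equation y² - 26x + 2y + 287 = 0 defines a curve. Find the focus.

Only y is squared. Complete the square in y: (y + 1)² = 26(x - 11).
Vertex (11, -1); 4p = 26 so p = 13/2. Opens right.
Focus is p units from the vertex along the axis: (h + p, k).

(35/2, -1)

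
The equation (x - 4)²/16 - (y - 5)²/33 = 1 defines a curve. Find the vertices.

Center (4, 5). The positive term is the x-term, so the transverse axis is horizontal; a² = 16, b² = 33.
a = 4. Vertices at (h ± a, k).

(0, 5) and (8, 5)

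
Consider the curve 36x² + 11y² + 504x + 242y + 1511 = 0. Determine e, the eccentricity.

e = 5/6

Collect terms: 36(x² + 14x) + 11(y² + 22y) = -1511
Completing the square gives 36(x + 7)² + 11(y + 11)² = -1511 + 1764 + 1331 = 1584.
Dividing both sides by 1584: (x + 7)²/44 + (y + 11)²/144 = 1
Ellipse, center (-7, -11), major axis vertical; a² = 144, b² = 44.
c² = a² - b² = 100, so c = 10.
e = c/a = 10/12 = 5/6.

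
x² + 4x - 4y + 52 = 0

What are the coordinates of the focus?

Only x is squared. Complete the square in x: (x + 2)² = 4(y - 12).
Vertex (-2, 12); 4p = 4 so p = 1. Opens up.
Focus is p units from the vertex along the axis: (h, k + p).

(-2, 13)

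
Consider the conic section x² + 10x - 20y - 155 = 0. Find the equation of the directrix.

y = -14

Only x is squared. Complete the square in x: (x + 5)² = 20(y + 9).
Vertex (-5, -9); 4p = 20 so p = 5. Opens up.
Directrix is the horizontal line y = k − p = -9 − (5) = -14.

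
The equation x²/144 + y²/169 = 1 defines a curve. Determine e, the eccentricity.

e = 5/13

Center (0, 0). The larger denominator 169 sits under the y-term, so the major axis is vertical; a² = 169, b² = 144.
c² = a² - b² = 25, so c = 5.
e = c/a = 5/13.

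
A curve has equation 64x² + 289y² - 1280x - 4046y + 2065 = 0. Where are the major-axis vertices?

(-7, 7) and (27, 7)

Collect terms: 64(x² - 20x) + 289(y² - 14y) = -2065
Complete the square: 64(x - 10)² + 289(y - 7)² = -2065 + 6400 + 14161 = 18496
Dividing both sides by 18496: (x - 10)²/289 + (y - 7)²/64 = 1
Ellipse, center (10, 7), major axis horizontal; a² = 289, b² = 64.
a = 17. Vertices at (h ± a, k).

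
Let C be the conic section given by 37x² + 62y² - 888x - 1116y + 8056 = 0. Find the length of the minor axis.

Collect terms: 37(x² - 24x) + 62(y² - 18y) = -8056
Completing the square gives 37(x - 12)² + 62(y - 9)² = -8056 + 5328 + 5022 = 2294.
Divide by 2294: (x - 12)²/62 + (y - 9)²/37 = 1
Ellipse, center (12, 9), major axis horizontal; a² = 62, b² = 37.
b² = 37 so b = √37; the minor axis has length 2b = 2√37.

2√37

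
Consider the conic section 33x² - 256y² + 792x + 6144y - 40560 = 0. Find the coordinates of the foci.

(-29, 12) and (5, 12)

Group the x- and y-terms: 33(x² + 24x) -256(y² - 24y) = 40560
Complete the square: 33(x + 12)² -256(y - 12)² = 40560 + 4752 - 36864 = 8448
Dividing both sides by 8448: (x + 12)²/256 - (y - 12)²/33 = 1
Hyperbola, center (-12, 12), transverse axis horizontal; a² = 256, b² = 33.
c² = a² + b² = 256 + 33 = 289, so c = 17.
Foci lie on the horizontal axis through the center: (h ± c, k).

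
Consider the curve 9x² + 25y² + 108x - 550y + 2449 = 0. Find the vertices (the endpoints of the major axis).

Group: 9(x² + 12x) + 25(y² - 22y) = -2449
Complete the square in x and y: 9(x + 6)² + 25(y - 11)² = -2449 + 324 + 3025 = 900
Divide by 900: (x + 6)²/100 + (y - 11)²/36 = 1
Ellipse, center (-6, 11), major axis horizontal; a² = 100, b² = 36.
a = 10. Vertices at (h ± a, k).

(-16, 11) and (4, 11)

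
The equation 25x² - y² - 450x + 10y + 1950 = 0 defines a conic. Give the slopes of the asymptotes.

5 and -5

Rearranging, 25(x² - 18x) -(y² - 10y) = -1950.
Complete the square in x and y: 25(x - 9)² -(y - 5)² = -1950 + 2025 - 25 = 50
Divide by 50: (x - 9)²/2 - (y - 5)²/50 = 1
Hyperbola, center (9, 5), transverse axis horizontal; a² = 2, b² = 50.
For a horizontal hyperbola the asymptotes have slope ±b/a.
Here that is ±5√2/√2 = ±5.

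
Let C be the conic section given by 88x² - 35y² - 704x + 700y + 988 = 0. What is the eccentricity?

e = √2706/44

88(x² - 8x) -35(y² - 20y) = -988
Complete the square in x and y: 88(x - 4)² -35(y - 10)² = -988 + 1408 - 3500 = -3080
Dividing both sides by -3080: (y - 10)²/88 - (x - 4)²/35 = 1
Hyperbola, center (4, 10), transverse axis vertical; a² = 88, b² = 35.
c² = a² + b² = 123, so c = √123.
e = c/a = √123/2√22 = √2706/44.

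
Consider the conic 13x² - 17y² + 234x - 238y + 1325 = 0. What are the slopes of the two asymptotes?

√221/17 and -√221/17

Collect terms: 13(x² + 18x) -17(y² + 14y) = -1325
Completing the square gives 13(x + 9)² -17(y + 7)² = -1325 + 1053 - 833 = -1105.
Divide through by -1105 to get (y + 7)²/65 - (x + 9)²/85 = 1.
Hyperbola, center (-9, -7), transverse axis vertical; a² = 65, b² = 85.
For a vertical hyperbola the asymptotes have slope ±a/b.
Here that is ±√65/√85 = ±√221/17.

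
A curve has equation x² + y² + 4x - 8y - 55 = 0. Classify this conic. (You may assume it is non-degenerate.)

No xy term. Coefficients of x² and y² are A = 1, C = 1.
A = C (same sign) ⇒ circle.

circle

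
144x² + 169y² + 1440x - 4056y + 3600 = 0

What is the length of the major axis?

26

Rearranging, 144(x² + 10x) + 169(y² - 24y) = -3600.
Complete the square in x and y: 144(x + 5)² + 169(y - 12)² = -3600 + 3600 + 24336 = 24336
Dividing both sides by 24336: (x + 5)²/169 + (y - 12)²/144 = 1
Ellipse, center (-5, 12), major axis horizontal; a² = 169, b² = 144.
a² = 169 so a = 13; the major axis has length 2a = 26.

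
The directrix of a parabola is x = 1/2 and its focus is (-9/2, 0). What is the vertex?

The vertex is the midpoint between the focus and the directrix along the axis of symmetry.
Axis is horizontal (directrix is vertical). Vertex x-coordinate = (-9/2 + 1/2)/2 = -2; y-coordinate = 0.

(-2, 0)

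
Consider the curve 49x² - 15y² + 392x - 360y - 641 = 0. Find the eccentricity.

Group the x- and y-terms: 49(x² + 8x) -15(y² + 24y) = 641
49(x + 4)² -15(y + 12)² = 641 + 784 - 2160 = -735
Divide by -735: (y + 12)²/49 - (x + 4)²/15 = 1
Hyperbola, center (-4, -12), transverse axis vertical; a² = 49, b² = 15.
c² = a² + b² = 64, so c = 8.
e = c/a = 8/7.

e = 8/7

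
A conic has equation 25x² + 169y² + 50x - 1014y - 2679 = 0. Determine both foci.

(-13, 3) and (11, 3)

Group: 25(x² + 2x) + 169(y² - 6y) = 2679
Complete the square: 25(x + 1)² + 169(y - 3)² = 2679 + 25 + 1521 = 4225
Dividing both sides by 4225: (x + 1)²/169 + (y - 3)²/25 = 1
Ellipse, center (-1, 3), major axis horizontal; a² = 169, b² = 25.
c² = a² - b² = 169 - 25 = 144, so c = 12.
Foci lie on the horizontal axis through the center: (h ± c, k).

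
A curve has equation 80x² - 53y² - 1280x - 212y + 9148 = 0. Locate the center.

80(x² - 16x) -53(y² + 4y) = -9148
Complete the square: 80(x - 8)² -53(y + 2)² = -9148 + 5120 - 212 = -4240
Divide by -4240: (y + 2)²/80 - (x - 8)²/53 = 1
Hyperbola with center (8, -2).

(8, -2)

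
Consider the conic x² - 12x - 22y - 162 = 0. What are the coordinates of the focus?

Only x is squared. Complete the square in x: (x - 6)² = 22(y + 9).
Vertex (6, -9); 4p = 22 so p = 11/2. Opens up.
Focus is p units from the vertex along the axis: (h, k + p).

(6, -7/2)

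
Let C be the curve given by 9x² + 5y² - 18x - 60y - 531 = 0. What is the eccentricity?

9(x² - 2x) + 5(y² - 12y) = 531
Complete the square: 9(x - 1)² + 5(y - 6)² = 531 + 9 + 180 = 720
Dividing both sides by 720: (x - 1)²/80 + (y - 6)²/144 = 1
Ellipse, center (1, 6), major axis vertical; a² = 144, b² = 80.
c² = a² - b² = 64, so c = 8.
e = c/a = 8/12 = 2/3.

e = 2/3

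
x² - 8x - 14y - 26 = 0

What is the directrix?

y = -13/2

Only x is squared. Complete the square in x: (x - 4)² = 14(y + 3).
Vertex (4, -3); 4p = 14 so p = 7/2. Opens up.
Directrix is the horizontal line y = k − p = -3 − (7/2) = -13/2.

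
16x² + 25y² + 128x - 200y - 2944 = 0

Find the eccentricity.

Collect terms: 16(x² + 8x) + 25(y² - 8y) = 2944
Complete the square in x and y: 16(x + 4)² + 25(y - 4)² = 2944 + 256 + 400 = 3600
Divide through by 3600 to get (x + 4)²/225 + (y - 4)²/144 = 1.
Ellipse, center (-4, 4), major axis horizontal; a² = 225, b² = 144.
c² = a² - b² = 81, so c = 9.
e = c/a = 9/15 = 3/5.

e = 3/5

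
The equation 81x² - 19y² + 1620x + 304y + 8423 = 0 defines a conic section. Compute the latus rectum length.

Group the x- and y-terms: 81(x² + 20x) -19(y² - 16y) = -8423
Complete the square in x and y: 81(x + 10)² -19(y - 8)² = -8423 + 8100 - 1216 = -1539
Dividing both sides by -1539: (y - 8)²/81 - (x + 10)²/19 = 1
Hyperbola, center (-10, 8), transverse axis vertical; a² = 81, b² = 19.
Latus rectum length = 2b²/a = 2·19/9 = 38/9.

38/9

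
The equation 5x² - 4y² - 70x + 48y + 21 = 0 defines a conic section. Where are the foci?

Group the x- and y-terms: 5(x² - 14x) -4(y² - 12y) = -21
Completing the square gives 5(x - 7)² -4(y - 6)² = -21 + 245 - 144 = 80.
Dividing both sides by 80: (x - 7)²/16 - (y - 6)²/20 = 1
Hyperbola, center (7, 6), transverse axis horizontal; a² = 16, b² = 20.
c² = a² + b² = 16 + 20 = 36, so c = 6.
Foci lie on the horizontal axis through the center: (h ± c, k).

(1, 6) and (13, 6)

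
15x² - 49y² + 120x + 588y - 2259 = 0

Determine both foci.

(-12, 6) and (4, 6)

Group the x- and y-terms: 15(x² + 8x) -49(y² - 12y) = 2259
15(x + 4)² -49(y - 6)² = 2259 + 240 - 1764 = 735
Dividing both sides by 735: (x + 4)²/49 - (y - 6)²/15 = 1
Hyperbola, center (-4, 6), transverse axis horizontal; a² = 49, b² = 15.
c² = a² + b² = 49 + 15 = 64, so c = 8.
Foci lie on the horizontal axis through the center: (h ± c, k).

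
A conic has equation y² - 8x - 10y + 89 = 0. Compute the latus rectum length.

8

Only y is squared. Complete the square in y: (y - 5)² = 8(x - 8).
Vertex (8, 5); 4p = 8 so p = 2. Opens right.
Latus rectum length = |4p| = 8.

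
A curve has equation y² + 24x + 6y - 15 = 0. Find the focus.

(-5, -3)

Only y is squared. Complete the square in y: (y + 3)² = -24(x - 1).
Vertex (1, -3); 4p = -24 so p = -6. Opens left.
Focus is p units from the vertex along the axis: (h + p, k).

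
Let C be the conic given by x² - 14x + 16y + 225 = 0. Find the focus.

(7, -15)

Only x is squared. Complete the square in x: (x - 7)² = -16(y + 11).
Vertex (7, -11); 4p = -16 so p = -4. Opens down.
Focus is p units from the vertex along the axis: (h, k + p).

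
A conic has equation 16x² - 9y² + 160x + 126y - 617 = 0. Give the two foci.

16(x² + 10x) -9(y² - 14y) = 617
16(x + 5)² -9(y - 7)² = 617 + 400 - 441 = 576
Dividing both sides by 576: (x + 5)²/36 - (y - 7)²/64 = 1
Hyperbola, center (-5, 7), transverse axis horizontal; a² = 36, b² = 64.
c² = a² + b² = 36 + 64 = 100, so c = 10.
Foci lie on the horizontal axis through the center: (h ± c, k).

(-15, 7) and (5, 7)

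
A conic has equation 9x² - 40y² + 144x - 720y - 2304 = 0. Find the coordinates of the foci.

(-8, -16) and (-8, -2)

Rearranging, 9(x² + 16x) -40(y² + 18y) = 2304.
Completing the square gives 9(x + 8)² -40(y + 9)² = 2304 + 576 - 3240 = -360.
Divide through by -360 to get (y + 9)²/9 - (x + 8)²/40 = 1.
Hyperbola, center (-8, -9), transverse axis vertical; a² = 9, b² = 40.
c² = a² + b² = 9 + 40 = 49, so c = 7.
Foci lie on the vertical axis through the center: (h, k ± c).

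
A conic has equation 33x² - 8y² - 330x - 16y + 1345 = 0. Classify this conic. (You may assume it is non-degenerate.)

hyperbola

No xy term. Coefficients of x² and y² are A = 33, C = -8.
A and C have opposite signs ⇒ hyperbola.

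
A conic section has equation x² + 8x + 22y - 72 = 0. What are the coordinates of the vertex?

Only x is squared. Complete the square in x: (x + 4)² = -22(y - 4).
Vertex (-4, 4); 4p = -22 so p = -11/2. Opens down.

(-4, 4)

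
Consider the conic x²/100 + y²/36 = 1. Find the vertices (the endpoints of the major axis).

Center (0, 0). The larger denominator 100 sits under the x-term, so the major axis is horizontal; a² = 100, b² = 36.
a = 10. Vertices at (h ± a, k).

(-10, 0) and (10, 0)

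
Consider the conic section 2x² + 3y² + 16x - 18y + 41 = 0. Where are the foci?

(-4 - √3, 3) and (-4 + √3, 3)

2(x² + 8x) + 3(y² - 6y) = -41
Completing the square gives 2(x + 4)² + 3(y - 3)² = -41 + 32 + 27 = 18.
Dividing both sides by 18: (x + 4)²/9 + (y - 3)²/6 = 1
Ellipse, center (-4, 3), major axis horizontal; a² = 9, b² = 6.
c² = a² - b² = 9 - 6 = 3, so c = √3.
Foci lie on the horizontal axis through the center: (h ± c, k).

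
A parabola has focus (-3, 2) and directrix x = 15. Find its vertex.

The vertex is the midpoint between the focus and the directrix along the axis of symmetry.
Axis is horizontal (directrix is vertical). Vertex x-coordinate = (-3 + 15)/2 = 6; y-coordinate = 2.

(6, 2)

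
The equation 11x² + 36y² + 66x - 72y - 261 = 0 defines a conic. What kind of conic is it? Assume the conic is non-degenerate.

No xy term. Coefficients of x² and y² are A = 11, C = 36.
A and C have the same sign but A ≠ C ⇒ ellipse.

ellipse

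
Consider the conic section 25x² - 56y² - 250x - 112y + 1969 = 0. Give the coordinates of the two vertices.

Collect terms: 25(x² - 10x) -56(y² + 2y) = -1969
Complete the square: 25(x - 5)² -56(y + 1)² = -1969 + 625 - 56 = -1400
Dividing both sides by -1400: (y + 1)²/25 - (x - 5)²/56 = 1
Hyperbola, center (5, -1), transverse axis vertical; a² = 25, b² = 56.
a = 5. Vertices at (h, k ± a).

(5, -6) and (5, 4)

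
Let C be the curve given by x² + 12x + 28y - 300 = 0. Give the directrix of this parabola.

y = 19

Only x is squared. Complete the square in x: (x + 6)² = -28(y - 12).
Vertex (-6, 12); 4p = -28 so p = -7. Opens down.
Directrix is the horizontal line y = k − p = 12 − (-7) = 19.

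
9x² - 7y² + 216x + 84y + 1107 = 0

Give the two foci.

9(x² + 24x) -7(y² - 12y) = -1107
Complete the square: 9(x + 12)² -7(y - 6)² = -1107 + 1296 - 252 = -63
Dividing both sides by -63: (y - 6)²/9 - (x + 12)²/7 = 1
Hyperbola, center (-12, 6), transverse axis vertical; a² = 9, b² = 7.
c² = a² + b² = 9 + 7 = 16, so c = 4.
Foci lie on the vertical axis through the center: (h, k ± c).

(-12, 2) and (-12, 10)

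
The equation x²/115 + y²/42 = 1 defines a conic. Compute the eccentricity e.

e = √8395/115

Center (0, 0). The larger denominator 115 sits under the x-term, so the major axis is horizontal; a² = 115, b² = 42.
c² = a² - b² = 73, so c = √73.
e = c/a = √73/√115 = √8395/115.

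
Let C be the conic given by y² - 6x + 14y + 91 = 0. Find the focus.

(17/2, -7)

Only y is squared. Complete the square in y: (y + 7)² = 6(x - 7).
Vertex (7, -7); 4p = 6 so p = 3/2. Opens right.
Focus is p units from the vertex along the axis: (h + p, k).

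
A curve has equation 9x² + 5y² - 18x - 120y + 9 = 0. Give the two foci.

(1, 4) and (1, 20)

Collect terms: 9(x² - 2x) + 5(y² - 24y) = -9
Complete the square in x and y: 9(x - 1)² + 5(y - 12)² = -9 + 9 + 720 = 720
Dividing both sides by 720: (x - 1)²/80 + (y - 12)²/144 = 1
Ellipse, center (1, 12), major axis vertical; a² = 144, b² = 80.
c² = a² - b² = 144 - 80 = 64, so c = 8.
Foci lie on the vertical axis through the center: (h, k ± c).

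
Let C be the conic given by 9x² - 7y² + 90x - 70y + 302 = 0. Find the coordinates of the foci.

(-5, -13) and (-5, 3)

9(x² + 10x) -7(y² + 10y) = -302
Complete the square in x and y: 9(x + 5)² -7(y + 5)² = -302 + 225 - 175 = -252
Dividing both sides by -252: (y + 5)²/36 - (x + 5)²/28 = 1
Hyperbola, center (-5, -5), transverse axis vertical; a² = 36, b² = 28.
c² = a² + b² = 36 + 28 = 64, so c = 8.
Foci lie on the vertical axis through the center: (h, k ± c).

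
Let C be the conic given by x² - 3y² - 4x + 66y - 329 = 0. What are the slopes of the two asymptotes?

√3/3 and -√3/3

Collect terms: (x² - 4x) -3(y² - 22y) = 329
Completing the square gives (x - 2)² -3(y - 11)² = 329 + 4 - 363 = -30.
Dividing both sides by -30: (y - 11)²/10 - (x - 2)²/30 = 1
Hyperbola, center (2, 11), transverse axis vertical; a² = 10, b² = 30.
For a vertical hyperbola the asymptotes have slope ±a/b.
Here that is ±√10/√30 = ±√3/3.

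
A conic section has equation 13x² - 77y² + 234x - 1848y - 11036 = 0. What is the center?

(-9, -12)

Rearranging, 13(x² + 18x) -77(y² + 24y) = 11036.
13(x + 9)² -77(y + 12)² = 11036 + 1053 - 11088 = 1001
Divide by 1001: (x + 9)²/77 - (y + 12)²/13 = 1
Hyperbola with center (-9, -12).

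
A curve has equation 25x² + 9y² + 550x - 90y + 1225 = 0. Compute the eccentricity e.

25(x² + 22x) + 9(y² - 10y) = -1225
Complete the square in x and y: 25(x + 11)² + 9(y - 5)² = -1225 + 3025 + 225 = 2025
Dividing both sides by 2025: (x + 11)²/81 + (y - 5)²/225 = 1
Ellipse, center (-11, 5), major axis vertical; a² = 225, b² = 81.
c² = a² - b² = 144, so c = 12.
e = c/a = 12/15 = 4/5.

e = 4/5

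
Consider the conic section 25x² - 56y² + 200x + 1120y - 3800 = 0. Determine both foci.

(-4, 1) and (-4, 19)

25(x² + 8x) -56(y² - 20y) = 3800
Completing the square gives 25(x + 4)² -56(y - 10)² = 3800 + 400 - 5600 = -1400.
Dividing both sides by -1400: (y - 10)²/25 - (x + 4)²/56 = 1
Hyperbola, center (-4, 10), transverse axis vertical; a² = 25, b² = 56.
c² = a² + b² = 25 + 56 = 81, so c = 9.
Foci lie on the vertical axis through the center: (h, k ± c).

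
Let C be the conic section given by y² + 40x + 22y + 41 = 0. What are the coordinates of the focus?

Only y is squared. Complete the square in y: (y + 11)² = -40(x - 2).
Vertex (2, -11); 4p = -40 so p = -10. Opens left.
Focus is p units from the vertex along the axis: (h + p, k).

(-8, -11)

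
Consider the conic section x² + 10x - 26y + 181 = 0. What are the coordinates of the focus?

Only x is squared. Complete the square in x: (x + 5)² = 26(y - 6).
Vertex (-5, 6); 4p = 26 so p = 13/2. Opens up.
Focus is p units from the vertex along the axis: (h, k + p).

(-5, 25/2)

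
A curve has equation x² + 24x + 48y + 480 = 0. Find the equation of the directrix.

y = 5

Only x is squared. Complete the square in x: (x + 12)² = -48(y + 7).
Vertex (-12, -7); 4p = -48 so p = -12. Opens down.
Directrix is the horizontal line y = k − p = -7 − (-12) = 5.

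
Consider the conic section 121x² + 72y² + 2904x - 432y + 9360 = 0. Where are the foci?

(-12, -4) and (-12, 10)

Group the x- and y-terms: 121(x² + 24x) + 72(y² - 6y) = -9360
121(x + 12)² + 72(y - 3)² = -9360 + 17424 + 648 = 8712
Divide through by 8712 to get (x + 12)²/72 + (y - 3)²/121 = 1.
Ellipse, center (-12, 3), major axis vertical; a² = 121, b² = 72.
c² = a² - b² = 121 - 72 = 49, so c = 7.
Foci lie on the vertical axis through the center: (h, k ± c).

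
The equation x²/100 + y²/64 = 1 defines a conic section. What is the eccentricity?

e = 3/5

Center (0, 0). The larger denominator 100 sits under the x-term, so the major axis is horizontal; a² = 100, b² = 64.
c² = a² - b² = 36, so c = 6.
e = c/a = 6/10 = 3/5.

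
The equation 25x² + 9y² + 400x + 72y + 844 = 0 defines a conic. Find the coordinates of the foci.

(-8, -12) and (-8, 4)

Group: 25(x² + 16x) + 9(y² + 8y) = -844
Completing the square gives 25(x + 8)² + 9(y + 4)² = -844 + 1600 + 144 = 900.
Dividing both sides by 900: (x + 8)²/36 + (y + 4)²/100 = 1
Ellipse, center (-8, -4), major axis vertical; a² = 100, b² = 36.
c² = a² - b² = 100 - 36 = 64, so c = 8.
Foci lie on the vertical axis through the center: (h, k ± c).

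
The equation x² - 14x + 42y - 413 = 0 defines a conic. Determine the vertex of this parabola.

Only x is squared. Complete the square in x: (x - 7)² = -42(y - 11).
Vertex (7, 11); 4p = -42 so p = -21/2. Opens down.

(7, 11)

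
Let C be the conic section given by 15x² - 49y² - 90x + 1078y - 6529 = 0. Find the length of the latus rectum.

Rearranging, 15(x² - 6x) -49(y² - 22y) = 6529.
Complete the square in x and y: 15(x - 3)² -49(y - 11)² = 6529 + 135 - 5929 = 735
Dividing both sides by 735: (x - 3)²/49 - (y - 11)²/15 = 1
Hyperbola, center (3, 11), transverse axis horizontal; a² = 49, b² = 15.
Latus rectum length = 2b²/a = 2·15/7 = 30/7.

30/7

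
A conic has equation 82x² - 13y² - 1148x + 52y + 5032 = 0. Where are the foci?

(7, 2 - √95) and (7, 2 + √95)

82(x² - 14x) -13(y² - 4y) = -5032
Completing the square gives 82(x - 7)² -13(y - 2)² = -5032 + 4018 - 52 = -1066.
Divide through by -1066 to get (y - 2)²/82 - (x - 7)²/13 = 1.
Hyperbola, center (7, 2), transverse axis vertical; a² = 82, b² = 13.
c² = a² + b² = 82 + 13 = 95, so c = √95.
Foci lie on the vertical axis through the center: (h, k ± c).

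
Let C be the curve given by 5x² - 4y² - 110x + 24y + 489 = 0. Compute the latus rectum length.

5(x² - 22x) -4(y² - 6y) = -489
Completing the square gives 5(x - 11)² -4(y - 3)² = -489 + 605 - 36 = 80.
Divide by 80: (x - 11)²/16 - (y - 3)²/20 = 1
Hyperbola, center (11, 3), transverse axis horizontal; a² = 16, b² = 20.
Latus rectum length = 2b²/a = 2·20/4 = 10.

10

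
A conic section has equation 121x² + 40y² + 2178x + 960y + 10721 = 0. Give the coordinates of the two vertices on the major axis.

(-9, -23) and (-9, -1)

Group: 121(x² + 18x) + 40(y² + 24y) = -10721
Complete the square: 121(x + 9)² + 40(y + 12)² = -10721 + 9801 + 5760 = 4840
Divide by 4840: (x + 9)²/40 + (y + 12)²/121 = 1
Ellipse, center (-9, -12), major axis vertical; a² = 121, b² = 40.
a = 11. Vertices at (h, k ± a).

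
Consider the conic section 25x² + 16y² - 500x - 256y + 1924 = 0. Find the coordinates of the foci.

Group: 25(x² - 20x) + 16(y² - 16y) = -1924
25(x - 10)² + 16(y - 8)² = -1924 + 2500 + 1024 = 1600
Dividing both sides by 1600: (x - 10)²/64 + (y - 8)²/100 = 1
Ellipse, center (10, 8), major axis vertical; a² = 100, b² = 64.
c² = a² - b² = 100 - 64 = 36, so c = 6.
Foci lie on the vertical axis through the center: (h, k ± c).

(10, 2) and (10, 14)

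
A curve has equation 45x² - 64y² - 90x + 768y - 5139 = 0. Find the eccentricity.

Group the x- and y-terms: 45(x² - 2x) -64(y² - 12y) = 5139
Complete the square: 45(x - 1)² -64(y - 6)² = 5139 + 45 - 2304 = 2880
Divide by 2880: (x - 1)²/64 - (y - 6)²/45 = 1
Hyperbola, center (1, 6), transverse axis horizontal; a² = 64, b² = 45.
c² = a² + b² = 109, so c = √109.
e = c/a = √109/8.

e = √109/8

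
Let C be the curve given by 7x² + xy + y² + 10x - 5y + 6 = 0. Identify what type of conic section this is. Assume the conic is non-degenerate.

A = 7, B = 1, C = 1.
Discriminant B² − 4AC = 1² − 4·7·1 = -27.
B² − 4AC < 0 ⇒ ellipse.

ellipse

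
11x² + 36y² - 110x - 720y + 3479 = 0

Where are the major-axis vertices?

(-1, 10) and (11, 10)

11(x² - 10x) + 36(y² - 20y) = -3479
Complete the square in x and y: 11(x - 5)² + 36(y - 10)² = -3479 + 275 + 3600 = 396
Divide by 396: (x - 5)²/36 + (y - 10)²/11 = 1
Ellipse, center (5, 10), major axis horizontal; a² = 36, b² = 11.
a = 6. Vertices at (h ± a, k).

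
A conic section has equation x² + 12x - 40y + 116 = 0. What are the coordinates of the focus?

(-6, 12)

Only x is squared. Complete the square in x: (x + 6)² = 40(y - 2).
Vertex (-6, 2); 4p = 40 so p = 10. Opens up.
Focus is p units from the vertex along the axis: (h, k + p).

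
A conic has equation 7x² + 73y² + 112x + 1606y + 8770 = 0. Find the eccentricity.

Group: 7(x² + 16x) + 73(y² + 22y) = -8770
Complete the square in x and y: 7(x + 8)² + 73(y + 11)² = -8770 + 448 + 8833 = 511
Divide by 511: (x + 8)²/73 + (y + 11)²/7 = 1
Ellipse, center (-8, -11), major axis horizontal; a² = 73, b² = 7.
c² = a² - b² = 66, so c = √66.
e = c/a = √66/√73 = √4818/73.

e = √4818/73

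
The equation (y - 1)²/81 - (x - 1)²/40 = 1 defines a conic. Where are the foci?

Center (1, 1). The positive term is the y-term, so the transverse axis is vertical; a² = 81, b² = 40.
c² = a² + b² = 81 + 40 = 121, so c = 11.
Foci lie on the vertical axis through the center: (h, k ± c).

(1, -10) and (1, 12)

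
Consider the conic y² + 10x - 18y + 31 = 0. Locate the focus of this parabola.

(5/2, 9)

Only y is squared. Complete the square in y: (y - 9)² = -10(x - 5).
Vertex (5, 9); 4p = -10 so p = -5/2. Opens left.
Focus is p units from the vertex along the axis: (h + p, k).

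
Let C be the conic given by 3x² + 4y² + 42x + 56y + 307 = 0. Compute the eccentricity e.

e = 1/2

Rearranging, 3(x² + 14x) + 4(y² + 14y) = -307.
Completing the square gives 3(x + 7)² + 4(y + 7)² = -307 + 147 + 196 = 36.
Dividing both sides by 36: (x + 7)²/12 + (y + 7)²/9 = 1
Ellipse, center (-7, -7), major axis horizontal; a² = 12, b² = 9.
c² = a² - b² = 3, so c = √3.
e = c/a = √3/2√3 = 1/2.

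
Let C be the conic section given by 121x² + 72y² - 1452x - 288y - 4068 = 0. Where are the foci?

Group: 121(x² - 12x) + 72(y² - 4y) = 4068
Complete the square: 121(x - 6)² + 72(y - 2)² = 4068 + 4356 + 288 = 8712
Divide by 8712: (x - 6)²/72 + (y - 2)²/121 = 1
Ellipse, center (6, 2), major axis vertical; a² = 121, b² = 72.
c² = a² - b² = 121 - 72 = 49, so c = 7.
Foci lie on the vertical axis through the center: (h, k ± c).

(6, -5) and (6, 9)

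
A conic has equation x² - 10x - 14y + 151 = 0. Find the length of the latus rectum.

14

Only x is squared. Complete the square in x: (x - 5)² = 14(y - 9).
Vertex (5, 9); 4p = 14 so p = 7/2. Opens up.
Latus rectum length = |4p| = 14.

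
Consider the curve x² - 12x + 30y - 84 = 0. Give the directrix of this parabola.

Only x is squared. Complete the square in x: (x - 6)² = -30(y - 4).
Vertex (6, 4); 4p = -30 so p = -15/2. Opens down.
Directrix is the horizontal line y = k − p = 4 − (-15/2) = 23/2.

y = 23/2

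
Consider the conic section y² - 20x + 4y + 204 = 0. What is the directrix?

Only y is squared. Complete the square in y: (y + 2)² = 20(x - 10).
Vertex (10, -2); 4p = 20 so p = 5. Opens right.
Directrix is the vertical line x = h − p = 10 − (5) = 5.

x = 5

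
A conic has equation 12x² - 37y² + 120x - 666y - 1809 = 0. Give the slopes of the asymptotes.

Rearranging, 12(x² + 10x) -37(y² + 18y) = 1809.
Complete the square: 12(x + 5)² -37(y + 9)² = 1809 + 300 - 2997 = -888
Divide by -888: (y + 9)²/24 - (x + 5)²/74 = 1
Hyperbola, center (-5, -9), transverse axis vertical; a² = 24, b² = 74.
For a vertical hyperbola the asymptotes have slope ±a/b.
Here that is ±2√6/√74 = ±2√111/37.

2√111/37 and -2√111/37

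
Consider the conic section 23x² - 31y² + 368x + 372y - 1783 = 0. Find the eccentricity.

Rearranging, 23(x² + 16x) -31(y² - 12y) = 1783.
Complete the square in x and y: 23(x + 8)² -31(y - 6)² = 1783 + 1472 - 1116 = 2139
Divide by 2139: (x + 8)²/93 - (y - 6)²/69 = 1
Hyperbola, center (-8, 6), transverse axis horizontal; a² = 93, b² = 69.
c² = a² + b² = 162, so c = 9√2.
e = c/a = 9√2/√93 = 3√186/31.

e = 3√186/31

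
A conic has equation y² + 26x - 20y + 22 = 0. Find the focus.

(-7/2, 10)

Only y is squared. Complete the square in y: (y - 10)² = -26(x - 3).
Vertex (3, 10); 4p = -26 so p = -13/2. Opens left.
Focus is p units from the vertex along the axis: (h + p, k).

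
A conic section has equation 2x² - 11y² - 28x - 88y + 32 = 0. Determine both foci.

Group the x- and y-terms: 2(x² - 14x) -11(y² + 8y) = -32
2(x - 7)² -11(y + 4)² = -32 + 98 - 176 = -110
Dividing both sides by -110: (y + 4)²/10 - (x - 7)²/55 = 1
Hyperbola, center (7, -4), transverse axis vertical; a² = 10, b² = 55.
c² = a² + b² = 10 + 55 = 65, so c = √65.
Foci lie on the vertical axis through the center: (h, k ± c).

(7, -4 - √65) and (7, -4 + √65)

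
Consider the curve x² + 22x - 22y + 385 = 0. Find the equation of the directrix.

y = 13/2

Only x is squared. Complete the square in x: (x + 11)² = 22(y - 12).
Vertex (-11, 12); 4p = 22 so p = 11/2. Opens up.
Directrix is the horizontal line y = k − p = 12 − (11/2) = 13/2.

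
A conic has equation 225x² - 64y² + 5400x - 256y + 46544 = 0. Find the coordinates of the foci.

Group the x- and y-terms: 225(x² + 24x) -64(y² + 4y) = -46544
225(x + 12)² -64(y + 2)² = -46544 + 32400 - 256 = -14400
Divide by -14400: (y + 2)²/225 - (x + 12)²/64 = 1
Hyperbola, center (-12, -2), transverse axis vertical; a² = 225, b² = 64.
c² = a² + b² = 225 + 64 = 289, so c = 17.
Foci lie on the vertical axis through the center: (h, k ± c).

(-12, -19) and (-12, 15)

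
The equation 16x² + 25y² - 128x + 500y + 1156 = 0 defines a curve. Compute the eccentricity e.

Collect terms: 16(x² - 8x) + 25(y² + 20y) = -1156
16(x - 4)² + 25(y + 10)² = -1156 + 256 + 2500 = 1600
Divide through by 1600 to get (x - 4)²/100 + (y + 10)²/64 = 1.
Ellipse, center (4, -10), major axis horizontal; a² = 100, b² = 64.
c² = a² - b² = 36, so c = 6.
e = c/a = 6/10 = 3/5.

e = 3/5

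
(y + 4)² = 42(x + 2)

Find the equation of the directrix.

Vertex (-2, -4); 4p = 42 so p = 21/2. Opens right.
Directrix is the vertical line x = h − p = -2 − (21/2) = -25/2.

x = -25/2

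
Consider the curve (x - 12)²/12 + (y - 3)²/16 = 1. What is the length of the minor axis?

Center (12, 3). The larger denominator 16 sits under the y-term, so the major axis is vertical; a² = 16, b² = 12.
b² = 12 so b = 2√3; the minor axis has length 2b = 4√3.

4√3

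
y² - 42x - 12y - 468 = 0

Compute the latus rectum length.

42

Only y is squared. Complete the square in y: (y - 6)² = 42(x + 12).
Vertex (-12, 6); 4p = 42 so p = 21/2. Opens right.
Latus rectum length = |4p| = 42.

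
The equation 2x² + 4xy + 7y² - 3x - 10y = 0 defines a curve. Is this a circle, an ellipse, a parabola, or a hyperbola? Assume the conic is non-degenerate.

ellipse

A = 2, B = 4, C = 7.
Discriminant B² − 4AC = 4² − 4·2·7 = -40.
B² − 4AC < 0 ⇒ ellipse.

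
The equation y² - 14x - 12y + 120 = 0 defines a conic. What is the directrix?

x = 5/2

Only y is squared. Complete the square in y: (y - 6)² = 14(x - 6).
Vertex (6, 6); 4p = 14 so p = 7/2. Opens right.
Directrix is the vertical line x = h − p = 6 − (7/2) = 5/2.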